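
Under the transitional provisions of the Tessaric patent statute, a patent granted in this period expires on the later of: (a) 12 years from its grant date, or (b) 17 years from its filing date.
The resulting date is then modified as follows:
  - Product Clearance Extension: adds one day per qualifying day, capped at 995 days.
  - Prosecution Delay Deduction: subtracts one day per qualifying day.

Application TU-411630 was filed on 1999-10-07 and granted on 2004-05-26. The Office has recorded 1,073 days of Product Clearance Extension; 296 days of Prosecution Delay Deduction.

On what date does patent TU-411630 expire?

September 6, 2018

(a) grant + 12 years → 26 May 2016.
(b) filing + 17 years → 7 October 2016.
Later of the two: 7 October 2016.
Product Clearance Extension: 1073 days claimed exceeds the 995-day cap, so +995 days → 29 June 2019.
Prosecution Delay Deduction: −296 days → 6 September 2018.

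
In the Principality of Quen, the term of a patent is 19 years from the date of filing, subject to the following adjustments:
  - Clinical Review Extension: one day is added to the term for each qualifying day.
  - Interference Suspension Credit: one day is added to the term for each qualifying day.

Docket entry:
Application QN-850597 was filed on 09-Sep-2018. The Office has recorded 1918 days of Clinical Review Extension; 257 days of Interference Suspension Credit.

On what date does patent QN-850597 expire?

August 24, 2043

Base term: filing date + 19 years → 9 September 2037.
Clinical Review Extension: +1918 days → 10 December 2042.
Interference Suspension Credit: +257 days → 24 August 2043.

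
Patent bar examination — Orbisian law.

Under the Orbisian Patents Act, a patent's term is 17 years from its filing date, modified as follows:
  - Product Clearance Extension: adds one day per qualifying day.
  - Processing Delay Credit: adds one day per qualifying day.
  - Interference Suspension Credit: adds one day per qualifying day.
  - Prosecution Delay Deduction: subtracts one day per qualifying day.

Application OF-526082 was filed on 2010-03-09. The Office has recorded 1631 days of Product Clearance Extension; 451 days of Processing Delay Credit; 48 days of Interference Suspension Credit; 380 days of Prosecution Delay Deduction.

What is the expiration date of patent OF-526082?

2031-12-23

Base term: filing date + 17 years → 9 March 2027.
Product Clearance Extension: +1631 days → 26 August 2031.
Processing Delay Credit: +451 days → 19 November 2032.
Interference Suspension Credit: +48 days → 6 January 2033.
Prosecution Delay Deduction: −380 days → 23 December 2031.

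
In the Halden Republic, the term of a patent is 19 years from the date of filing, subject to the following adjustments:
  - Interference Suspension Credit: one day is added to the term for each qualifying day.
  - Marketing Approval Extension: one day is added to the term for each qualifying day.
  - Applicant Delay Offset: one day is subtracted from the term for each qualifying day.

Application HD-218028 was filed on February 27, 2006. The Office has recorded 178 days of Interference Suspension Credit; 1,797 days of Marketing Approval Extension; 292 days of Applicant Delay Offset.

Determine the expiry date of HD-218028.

2029-10-07

Base term: filing date + 19 years → 27 February 2025.
Interference Suspension Credit: +178 days → 24 August 2025.
Marketing Approval Extension: +1797 days → 26 July 2030.
Applicant Delay Offset: −292 days → 7 October 2029.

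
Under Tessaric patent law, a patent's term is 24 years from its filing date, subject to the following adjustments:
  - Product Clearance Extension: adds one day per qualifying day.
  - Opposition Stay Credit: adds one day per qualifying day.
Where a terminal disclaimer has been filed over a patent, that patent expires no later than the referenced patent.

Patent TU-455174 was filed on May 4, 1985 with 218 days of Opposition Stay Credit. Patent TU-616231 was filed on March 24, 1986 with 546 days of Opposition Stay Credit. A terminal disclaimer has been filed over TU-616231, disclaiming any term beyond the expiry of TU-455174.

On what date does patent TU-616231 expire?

Natural term of TU-616231:
  Base: filing + 24 years → 24 March 2010.
  Opposition Stay Credit: +546 days → 21 September 2011.
Expiry of referenced patent TU-455174:
  Base: filing + 24 years → 4 May 2009.
  Opposition Stay Credit: +218 days → 8 December 2009.
Terminal disclaimer: TU-616231 expires on the earlier of 21 September 2011 and 8 December 2009.

December 8, 2009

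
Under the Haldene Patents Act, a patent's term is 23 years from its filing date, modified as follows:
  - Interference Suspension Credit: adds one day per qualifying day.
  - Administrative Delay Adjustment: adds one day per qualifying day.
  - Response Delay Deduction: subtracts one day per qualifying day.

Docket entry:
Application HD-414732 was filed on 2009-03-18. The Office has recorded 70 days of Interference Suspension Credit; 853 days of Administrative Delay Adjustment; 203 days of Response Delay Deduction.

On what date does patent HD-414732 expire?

March 8, 2034

Base term: filing date + 23 years → 18 March 2032.
Interference Suspension Credit: +70 days → 27 May 2032.
Administrative Delay Adjustment: +853 days → 27 September 2034.
Response Delay Deduction: −203 days → 8 March 2034.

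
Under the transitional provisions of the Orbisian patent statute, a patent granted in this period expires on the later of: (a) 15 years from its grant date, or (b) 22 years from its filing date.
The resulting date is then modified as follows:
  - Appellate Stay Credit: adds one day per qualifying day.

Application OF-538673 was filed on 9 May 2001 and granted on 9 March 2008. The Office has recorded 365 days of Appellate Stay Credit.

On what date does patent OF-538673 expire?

2024-05-08

(a) grant + 15 years → 9 March 2023.
(b) filing + 22 years → 9 May 2023.
Later of the two: 9 May 2023.
Appellate Stay Credit: +365 days → 8 May 2024.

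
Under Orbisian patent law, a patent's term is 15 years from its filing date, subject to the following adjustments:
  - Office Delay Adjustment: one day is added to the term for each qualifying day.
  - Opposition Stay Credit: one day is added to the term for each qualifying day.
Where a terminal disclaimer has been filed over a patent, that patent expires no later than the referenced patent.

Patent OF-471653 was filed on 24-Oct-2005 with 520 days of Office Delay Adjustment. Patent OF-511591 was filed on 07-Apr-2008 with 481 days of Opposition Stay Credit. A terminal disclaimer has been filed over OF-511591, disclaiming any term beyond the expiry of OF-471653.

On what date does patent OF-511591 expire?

March 28, 2022

Natural term of OF-511591:
  Base: filing + 15 years → 7 April 2023.
  Opposition Stay Credit: +481 days → 31 July 2024.
Expiry of referenced patent OF-471653:
  Base: filing + 15 years → 24 October 2020.
  Office Delay Adjustment: +520 days → 28 March 2022.
Terminal disclaimer: OF-511591 expires on the earlier of 31 July 2024 and 28 March 2022.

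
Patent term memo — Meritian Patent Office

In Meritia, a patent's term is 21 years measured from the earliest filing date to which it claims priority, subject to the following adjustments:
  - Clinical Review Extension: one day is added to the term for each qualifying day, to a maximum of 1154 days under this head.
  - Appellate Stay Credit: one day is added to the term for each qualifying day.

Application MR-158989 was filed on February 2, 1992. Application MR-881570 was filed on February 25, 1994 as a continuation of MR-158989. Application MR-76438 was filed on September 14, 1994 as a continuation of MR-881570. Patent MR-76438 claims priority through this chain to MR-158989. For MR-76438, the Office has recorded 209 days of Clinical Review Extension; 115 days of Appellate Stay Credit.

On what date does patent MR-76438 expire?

Earliest priority filing: 2 February 1992.
Base term: 2 February 1992 + 21 years → 2 February 2013.
Clinical Review Extension: 209 days (within the 1154-day cap) → +209 days → 30 August 2013.
Appellate Stay Credit: +115 days → 23 December 2013.

2013-12-23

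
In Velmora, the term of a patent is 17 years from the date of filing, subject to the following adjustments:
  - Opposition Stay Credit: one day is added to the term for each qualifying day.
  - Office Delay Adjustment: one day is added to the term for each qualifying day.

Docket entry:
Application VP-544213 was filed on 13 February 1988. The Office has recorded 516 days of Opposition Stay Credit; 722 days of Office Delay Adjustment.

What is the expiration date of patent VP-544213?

Base term: filing date + 17 years → 13 February 2005.
Opposition Stay Credit: +516 days → 14 July 2006.
Office Delay Adjustment: +722 days → 5 July 2008.

July 5, 2008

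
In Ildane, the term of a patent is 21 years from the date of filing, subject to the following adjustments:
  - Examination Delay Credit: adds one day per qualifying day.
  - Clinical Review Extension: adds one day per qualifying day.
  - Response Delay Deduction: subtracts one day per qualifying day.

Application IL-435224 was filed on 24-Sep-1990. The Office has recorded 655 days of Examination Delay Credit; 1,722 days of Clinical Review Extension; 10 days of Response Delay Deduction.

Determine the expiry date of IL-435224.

Base term: filing date + 21 years → 24 September 2011.
Examination Delay Credit: +655 days → 10 July 2013.
Clinical Review Extension: +1722 days → 28 March 2018.
Response Delay Deduction: −10 days → 18 March 2018.

2018-03-18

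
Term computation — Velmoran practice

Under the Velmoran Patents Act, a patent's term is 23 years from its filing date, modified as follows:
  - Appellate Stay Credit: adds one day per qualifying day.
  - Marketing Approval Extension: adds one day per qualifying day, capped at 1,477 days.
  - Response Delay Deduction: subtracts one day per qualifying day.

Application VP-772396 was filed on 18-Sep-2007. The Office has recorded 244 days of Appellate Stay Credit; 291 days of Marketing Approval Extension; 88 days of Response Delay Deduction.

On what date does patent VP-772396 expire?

Base term: filing date + 23 years → 18 September 2030.
Appellate Stay Credit: +244 days → 20 May 2031.
Marketing Approval Extension: 291 days (within the 1477-day cap) → +291 days → 6 March 2032.
Response Delay Deduction: −88 days → 9 December 2031.

2031-12-09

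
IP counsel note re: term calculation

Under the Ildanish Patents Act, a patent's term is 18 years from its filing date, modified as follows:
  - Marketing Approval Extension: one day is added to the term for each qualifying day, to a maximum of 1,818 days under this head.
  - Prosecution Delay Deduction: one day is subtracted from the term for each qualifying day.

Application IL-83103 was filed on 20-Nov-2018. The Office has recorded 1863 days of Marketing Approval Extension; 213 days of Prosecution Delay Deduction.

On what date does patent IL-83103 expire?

2041-04-13

Base term: filing date + 18 years → 20 November 2036.
Marketing Approval Extension: 1863 days claimed exceeds the 1818-day cap, so +1818 days → 12 November 2041.
Prosecution Delay Deduction: −213 days → 13 April 2041.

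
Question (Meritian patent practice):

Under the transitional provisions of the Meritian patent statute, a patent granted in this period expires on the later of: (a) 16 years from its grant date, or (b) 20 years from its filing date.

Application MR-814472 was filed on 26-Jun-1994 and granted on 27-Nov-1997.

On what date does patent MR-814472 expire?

June 26, 2014

(a) grant + 16 years → 27 November 2013.
(b) filing + 20 years → 26 June 2014.
Later of the two: 26 June 2014.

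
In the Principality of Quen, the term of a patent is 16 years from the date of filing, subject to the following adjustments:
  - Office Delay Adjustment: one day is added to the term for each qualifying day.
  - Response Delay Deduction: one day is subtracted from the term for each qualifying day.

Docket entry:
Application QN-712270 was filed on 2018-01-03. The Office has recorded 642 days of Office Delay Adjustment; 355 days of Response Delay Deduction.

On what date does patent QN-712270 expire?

2034-10-17

Base term: filing date + 16 years → 3 January 2034.
Office Delay Adjustment: +642 days → 7 October 2035.
Response Delay Deduction: −355 days → 17 October 2034.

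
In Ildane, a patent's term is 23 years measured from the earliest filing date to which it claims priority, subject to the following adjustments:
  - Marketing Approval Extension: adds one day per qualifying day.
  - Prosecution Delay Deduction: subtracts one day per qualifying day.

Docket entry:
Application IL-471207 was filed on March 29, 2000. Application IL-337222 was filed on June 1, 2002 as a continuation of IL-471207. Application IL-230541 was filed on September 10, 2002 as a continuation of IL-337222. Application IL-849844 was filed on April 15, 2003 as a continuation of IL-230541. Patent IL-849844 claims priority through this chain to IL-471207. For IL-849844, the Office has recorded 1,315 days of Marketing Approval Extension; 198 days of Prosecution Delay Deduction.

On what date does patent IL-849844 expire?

April 19, 2026

Earliest priority filing: 29 March 2000.
Base term: 29 March 2000 + 23 years → 29 March 2023.
Marketing Approval Extension: +1315 days → 3 November 2026.
Prosecution Delay Deduction: −198 days → 19 April 2026.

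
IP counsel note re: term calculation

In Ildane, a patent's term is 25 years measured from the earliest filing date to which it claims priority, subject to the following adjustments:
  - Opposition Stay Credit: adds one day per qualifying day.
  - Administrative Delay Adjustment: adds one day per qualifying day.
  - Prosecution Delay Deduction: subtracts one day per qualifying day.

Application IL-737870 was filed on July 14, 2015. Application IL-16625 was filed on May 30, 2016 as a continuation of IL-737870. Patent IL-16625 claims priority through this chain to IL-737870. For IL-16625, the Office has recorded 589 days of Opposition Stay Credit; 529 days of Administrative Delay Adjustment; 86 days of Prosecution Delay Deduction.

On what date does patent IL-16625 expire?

May 12, 2043

Earliest priority filing: 14 July 2015.
Base term: 14 July 2015 + 25 years → 14 July 2040.
Opposition Stay Credit: +589 days → 23 February 2042.
Administrative Delay Adjustment: +529 days → 6 August 2043.
Prosecution Delay Deduction: −86 days → 12 May 2043.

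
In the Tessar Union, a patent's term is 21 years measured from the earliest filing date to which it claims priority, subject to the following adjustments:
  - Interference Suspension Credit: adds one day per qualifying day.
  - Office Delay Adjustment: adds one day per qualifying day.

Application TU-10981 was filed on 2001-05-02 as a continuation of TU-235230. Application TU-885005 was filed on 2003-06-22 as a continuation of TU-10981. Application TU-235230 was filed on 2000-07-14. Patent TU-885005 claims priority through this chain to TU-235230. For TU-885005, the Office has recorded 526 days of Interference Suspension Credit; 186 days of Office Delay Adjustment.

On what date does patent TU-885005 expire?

June 26, 2023

Earliest priority filing: 14 July 2000.
Base term: 14 July 2000 + 21 years → 14 July 2021.
Interference Suspension Credit: +526 days → 22 December 2022.
Office Delay Adjustment: +186 days → 26 June 2023.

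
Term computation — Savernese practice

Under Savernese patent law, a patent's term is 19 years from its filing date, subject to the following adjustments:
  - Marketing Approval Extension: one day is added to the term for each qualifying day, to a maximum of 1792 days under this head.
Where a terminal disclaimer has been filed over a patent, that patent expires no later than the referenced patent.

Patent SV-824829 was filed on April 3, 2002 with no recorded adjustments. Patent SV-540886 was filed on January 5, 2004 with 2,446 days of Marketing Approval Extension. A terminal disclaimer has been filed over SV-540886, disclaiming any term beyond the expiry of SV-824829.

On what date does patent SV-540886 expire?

2021-04-03

Natural term of SV-540886:
  Base: filing + 19 years → 5 January 2023.
  Marketing Approval Extension: 2446 days claimed exceeds the 1792-day cap, so +1792 days → 2 December 2027.
Expiry of referenced patent SV-824829:
  Base: filing + 19 years → 3 April 2021.
Terminal disclaimer: SV-540886 expires on the earlier of 2 December 2027 and 3 April 2021.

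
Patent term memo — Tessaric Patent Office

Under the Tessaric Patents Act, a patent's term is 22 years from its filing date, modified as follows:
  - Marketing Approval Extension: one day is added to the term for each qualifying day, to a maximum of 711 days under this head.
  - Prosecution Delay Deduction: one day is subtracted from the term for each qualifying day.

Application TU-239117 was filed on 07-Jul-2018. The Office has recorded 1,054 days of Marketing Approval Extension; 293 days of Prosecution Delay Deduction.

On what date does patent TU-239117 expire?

Base term: filing date + 22 years → 7 July 2040.
Marketing Approval Extension: 1054 days claimed exceeds the 711-day cap, so +711 days → 18 June 2042.
Prosecution Delay Deduction: −293 days → 29 August 2041.

2041-08-29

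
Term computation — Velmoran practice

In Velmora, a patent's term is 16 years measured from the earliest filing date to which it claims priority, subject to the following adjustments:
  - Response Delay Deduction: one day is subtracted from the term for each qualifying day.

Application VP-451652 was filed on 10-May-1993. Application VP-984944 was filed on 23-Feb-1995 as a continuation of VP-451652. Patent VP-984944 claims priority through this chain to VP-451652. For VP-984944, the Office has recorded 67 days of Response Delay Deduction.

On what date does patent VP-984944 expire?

Earliest priority filing: 10 May 1993.
Base term: 10 May 1993 + 16 years → 10 May 2009.
Response Delay Deduction: −67 days → 4 March 2009.

March 4, 2009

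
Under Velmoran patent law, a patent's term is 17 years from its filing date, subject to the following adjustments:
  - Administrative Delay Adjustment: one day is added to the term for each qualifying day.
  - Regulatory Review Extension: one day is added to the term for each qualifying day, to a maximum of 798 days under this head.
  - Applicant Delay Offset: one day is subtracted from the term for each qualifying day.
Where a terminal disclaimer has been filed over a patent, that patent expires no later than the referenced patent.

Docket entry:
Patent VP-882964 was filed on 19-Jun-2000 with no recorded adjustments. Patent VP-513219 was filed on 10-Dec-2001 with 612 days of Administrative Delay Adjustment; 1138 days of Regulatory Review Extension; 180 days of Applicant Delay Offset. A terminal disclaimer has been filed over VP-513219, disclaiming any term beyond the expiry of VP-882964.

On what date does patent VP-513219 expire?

Natural term of VP-513219:
  Base: filing + 17 years → 10 December 2018.
  Administrative Delay Adjustment: +612 days → 13 August 2020.
  Regulatory Review Extension: 1138 days claimed exceeds the 798-day cap, so +798 days → 20 October 2022.
  Applicant Delay Offset: −180 days → 23 April 2022.
Expiry of referenced patent VP-882964:
  Base: filing + 17 years → 19 June 2017.
Terminal disclaimer: VP-513219 expires on the earlier of 23 April 2022 and 19 June 2017.

2017-06-19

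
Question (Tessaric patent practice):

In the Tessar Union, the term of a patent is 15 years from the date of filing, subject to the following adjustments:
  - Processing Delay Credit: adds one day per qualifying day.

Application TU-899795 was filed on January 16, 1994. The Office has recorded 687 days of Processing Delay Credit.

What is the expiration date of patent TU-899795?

2010-12-04

Base term: filing date + 15 years → 16 January 2009.
Processing Delay Credit: +687 days → 4 December 2010.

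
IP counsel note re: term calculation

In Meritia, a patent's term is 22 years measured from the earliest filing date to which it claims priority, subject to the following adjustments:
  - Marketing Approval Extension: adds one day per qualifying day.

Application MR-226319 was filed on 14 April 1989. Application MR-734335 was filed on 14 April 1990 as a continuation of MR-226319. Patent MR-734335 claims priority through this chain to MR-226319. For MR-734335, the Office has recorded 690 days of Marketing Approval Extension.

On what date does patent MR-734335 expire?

2013-03-04

Earliest priority filing: 14 April 1989.
Base term: 14 April 1989 + 22 years → 14 April 2011.
Marketing Approval Extension: +690 days → 4 March 2013.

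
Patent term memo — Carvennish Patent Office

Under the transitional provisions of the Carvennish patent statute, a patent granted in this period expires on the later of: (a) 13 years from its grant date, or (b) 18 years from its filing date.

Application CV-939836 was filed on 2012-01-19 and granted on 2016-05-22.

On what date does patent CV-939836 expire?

January 19, 2030

(a) grant + 13 years → 22 May 2029.
(b) filing + 18 years → 19 January 2030.
Later of the two: 19 January 2030.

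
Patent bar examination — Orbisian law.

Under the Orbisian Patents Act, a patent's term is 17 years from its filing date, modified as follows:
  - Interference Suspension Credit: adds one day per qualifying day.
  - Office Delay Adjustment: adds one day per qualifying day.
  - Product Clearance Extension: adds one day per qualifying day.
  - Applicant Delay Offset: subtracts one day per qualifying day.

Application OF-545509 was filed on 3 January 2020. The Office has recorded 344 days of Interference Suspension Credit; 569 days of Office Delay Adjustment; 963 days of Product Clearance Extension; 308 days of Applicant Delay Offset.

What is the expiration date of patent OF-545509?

2041-04-20

Base term: filing date + 17 years → 3 January 2037.
Interference Suspension Credit: +344 days → 13 December 2037.
Office Delay Adjustment: +569 days → 5 July 2039.
Product Clearance Extension: +963 days → 22 February 2042.
Applicant Delay Offset: −308 days → 20 April 2041.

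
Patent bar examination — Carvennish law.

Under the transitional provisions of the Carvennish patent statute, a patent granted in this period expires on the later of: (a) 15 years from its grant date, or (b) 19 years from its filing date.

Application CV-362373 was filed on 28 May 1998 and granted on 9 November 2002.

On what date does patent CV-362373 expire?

2017-11-09

(a) grant + 15 years → 9 November 2017.
(b) filing + 19 years → 28 May 2017.
Later of the two: 9 November 2017.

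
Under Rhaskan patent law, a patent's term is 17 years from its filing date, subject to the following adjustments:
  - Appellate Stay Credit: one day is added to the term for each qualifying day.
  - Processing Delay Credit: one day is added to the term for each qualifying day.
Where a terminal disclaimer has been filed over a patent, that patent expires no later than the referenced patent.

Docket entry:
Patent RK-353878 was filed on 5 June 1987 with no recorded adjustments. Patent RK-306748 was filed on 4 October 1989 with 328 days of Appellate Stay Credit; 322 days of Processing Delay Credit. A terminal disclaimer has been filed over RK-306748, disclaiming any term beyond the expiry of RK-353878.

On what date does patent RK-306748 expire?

2004-06-05

Natural term of RK-306748:
  Base: filing + 17 years → 4 October 2006.
  Appellate Stay Credit: +328 days → 28 August 2007.
  Processing Delay Credit: +322 days → 15 July 2008.
Expiry of referenced patent RK-353878:
  Base: filing + 17 years → 5 June 2004.
Terminal disclaimer: RK-306748 expires on the earlier of 15 July 2008 and 5 June 2004.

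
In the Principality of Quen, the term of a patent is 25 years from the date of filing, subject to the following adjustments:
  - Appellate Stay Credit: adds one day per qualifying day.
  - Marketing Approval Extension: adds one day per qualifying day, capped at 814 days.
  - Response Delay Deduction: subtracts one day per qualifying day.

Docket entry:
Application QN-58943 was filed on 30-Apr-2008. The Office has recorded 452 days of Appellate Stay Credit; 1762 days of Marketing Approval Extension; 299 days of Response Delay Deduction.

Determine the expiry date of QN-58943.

2035-12-23

Base term: filing date + 25 years → 30 April 2033.
Appellate Stay Credit: +452 days → 26 July 2034.
Marketing Approval Extension: 1762 days claimed exceeds the 814-day cap, so +814 days → 17 October 2036.
Response Delay Deduction: −299 days → 23 December 2035.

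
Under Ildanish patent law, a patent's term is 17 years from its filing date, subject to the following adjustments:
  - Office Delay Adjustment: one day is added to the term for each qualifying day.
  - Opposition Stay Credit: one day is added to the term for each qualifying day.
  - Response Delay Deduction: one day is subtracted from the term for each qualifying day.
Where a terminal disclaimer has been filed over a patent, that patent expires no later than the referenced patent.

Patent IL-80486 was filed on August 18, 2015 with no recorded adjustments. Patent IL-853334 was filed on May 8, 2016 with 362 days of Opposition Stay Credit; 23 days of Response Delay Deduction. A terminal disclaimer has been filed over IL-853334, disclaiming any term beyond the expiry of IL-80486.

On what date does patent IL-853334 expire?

2032-08-18

Natural term of IL-853334:
  Base: filing + 17 years → 8 May 2033.
  Opposition Stay Credit: +362 days → 5 May 2034.
  Response Delay Deduction: −23 days → 12 April 2034.
Expiry of referenced patent IL-80486:
  Base: filing + 17 years → 18 August 2032.
Terminal disclaimer: IL-853334 expires on the earlier of 12 April 2034 and 18 August 2032.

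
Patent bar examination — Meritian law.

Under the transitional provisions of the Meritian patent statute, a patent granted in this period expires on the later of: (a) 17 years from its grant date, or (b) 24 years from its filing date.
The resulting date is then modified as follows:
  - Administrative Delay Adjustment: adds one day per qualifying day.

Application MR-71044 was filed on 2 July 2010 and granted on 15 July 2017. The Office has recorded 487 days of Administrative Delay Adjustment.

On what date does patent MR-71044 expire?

(a) grant + 17 years → 15 July 2034.
(b) filing + 24 years → 2 July 2034.
Later of the two: 15 July 2034.
Administrative Delay Adjustment: +487 days → 14 November 2035.

November 14, 2035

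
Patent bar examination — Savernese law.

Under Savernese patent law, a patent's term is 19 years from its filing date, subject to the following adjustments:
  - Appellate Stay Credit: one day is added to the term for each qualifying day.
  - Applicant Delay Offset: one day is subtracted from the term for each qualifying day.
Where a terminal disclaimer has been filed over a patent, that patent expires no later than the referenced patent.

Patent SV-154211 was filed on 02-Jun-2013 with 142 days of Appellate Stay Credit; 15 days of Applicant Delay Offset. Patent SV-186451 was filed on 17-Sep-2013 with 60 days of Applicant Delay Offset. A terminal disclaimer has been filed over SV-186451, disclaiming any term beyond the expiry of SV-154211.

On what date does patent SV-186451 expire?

Natural term of SV-186451:
  Base: filing + 19 years → 17 September 2032.
  Applicant Delay Offset: −60 days → 19 July 2032.
Expiry of referenced patent SV-154211:
  Base: filing + 19 years → 2 June 2032.
  Appellate Stay Credit: +142 days → 22 October 2032.
  Applicant Delay Offset: −15 days → 7 October 2032.
Terminal disclaimer: SV-186451 expires on the earlier of 19 July 2032 and 7 October 2032.

July 19, 2032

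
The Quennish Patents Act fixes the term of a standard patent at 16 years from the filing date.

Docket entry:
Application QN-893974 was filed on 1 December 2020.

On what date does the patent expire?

Filing date + 16 years → 1 December 2036.

2036-12-01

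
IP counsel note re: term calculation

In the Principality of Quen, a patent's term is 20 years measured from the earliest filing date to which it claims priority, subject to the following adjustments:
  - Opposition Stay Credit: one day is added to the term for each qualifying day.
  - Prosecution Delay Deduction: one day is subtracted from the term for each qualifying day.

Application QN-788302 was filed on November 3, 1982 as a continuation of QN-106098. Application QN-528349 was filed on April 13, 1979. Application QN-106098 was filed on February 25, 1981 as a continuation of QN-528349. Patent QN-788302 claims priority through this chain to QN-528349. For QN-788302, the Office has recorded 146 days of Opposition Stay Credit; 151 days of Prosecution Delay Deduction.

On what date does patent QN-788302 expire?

Earliest priority filing: 13 April 1979.
Base term: 13 April 1979 + 20 years → 13 April 1999.
Opposition Stay Credit: +146 days → 6 September 1999.
Prosecution Delay Deduction: −151 days → 8 April 1999.

1999-04-08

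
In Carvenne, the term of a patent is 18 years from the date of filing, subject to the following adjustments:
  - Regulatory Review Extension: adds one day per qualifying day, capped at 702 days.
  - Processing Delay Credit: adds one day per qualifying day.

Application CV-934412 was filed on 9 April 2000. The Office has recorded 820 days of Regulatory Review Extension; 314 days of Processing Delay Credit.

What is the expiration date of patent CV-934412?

Base term: filing date + 18 years → 9 April 2018.
Regulatory Review Extension: 820 days claimed exceeds the 702-day cap, so +702 days → 11 March 2020.
Processing Delay Credit: +314 days → 19 January 2021.

2021-01-19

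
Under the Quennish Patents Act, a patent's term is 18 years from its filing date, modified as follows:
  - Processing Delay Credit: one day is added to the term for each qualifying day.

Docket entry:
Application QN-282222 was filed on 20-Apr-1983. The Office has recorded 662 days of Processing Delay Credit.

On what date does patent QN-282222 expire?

Base term: filing date + 18 years → 20 April 2001.
Processing Delay Credit: +662 days → 11 February 2003.

2003-02-11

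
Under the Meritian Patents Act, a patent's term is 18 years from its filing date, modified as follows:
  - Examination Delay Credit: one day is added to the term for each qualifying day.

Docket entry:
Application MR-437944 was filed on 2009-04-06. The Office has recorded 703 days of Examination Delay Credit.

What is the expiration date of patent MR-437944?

Base term: filing date + 18 years → 6 April 2027.
Examination Delay Credit: +703 days → 9 March 2029.

March 9, 2029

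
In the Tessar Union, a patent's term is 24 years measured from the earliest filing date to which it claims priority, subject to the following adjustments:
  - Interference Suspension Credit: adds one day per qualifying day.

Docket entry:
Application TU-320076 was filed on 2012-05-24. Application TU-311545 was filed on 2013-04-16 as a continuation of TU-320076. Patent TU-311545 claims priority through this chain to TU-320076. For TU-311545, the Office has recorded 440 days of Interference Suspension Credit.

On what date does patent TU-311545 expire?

Earliest priority filing: 24 May 2012.
Base term: 24 May 2012 + 24 years → 24 May 2036.
Interference Suspension Credit: +440 days → 7 August 2037.

2037-08-07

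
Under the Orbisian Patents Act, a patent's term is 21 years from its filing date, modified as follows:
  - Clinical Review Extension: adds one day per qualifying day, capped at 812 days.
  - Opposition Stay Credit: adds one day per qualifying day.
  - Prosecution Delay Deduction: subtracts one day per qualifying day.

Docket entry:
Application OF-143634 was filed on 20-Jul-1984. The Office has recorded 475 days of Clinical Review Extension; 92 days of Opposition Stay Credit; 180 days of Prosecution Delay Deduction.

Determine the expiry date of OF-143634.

2006-08-11

Base term: filing date + 21 years → 20 July 2005.
Clinical Review Extension: 475 days (within the 812-day cap) → +475 days → 7 November 2006.
Opposition Stay Credit: +92 days → 7 February 2007.
Prosecution Delay Deduction: −180 days → 11 August 2006.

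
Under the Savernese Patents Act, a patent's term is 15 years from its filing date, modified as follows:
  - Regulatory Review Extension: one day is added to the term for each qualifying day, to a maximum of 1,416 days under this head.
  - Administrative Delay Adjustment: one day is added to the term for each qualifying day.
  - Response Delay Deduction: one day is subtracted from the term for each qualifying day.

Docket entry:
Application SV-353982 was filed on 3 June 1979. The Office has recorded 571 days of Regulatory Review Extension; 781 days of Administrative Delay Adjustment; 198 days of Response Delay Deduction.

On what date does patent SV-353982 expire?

Base term: filing date + 15 years → 3 June 1994.
Regulatory Review Extension: 571 days (within the 1416-day cap) → +571 days → 26 December 1995.
Administrative Delay Adjustment: +781 days → 14 February 1998.
Response Delay Deduction: −198 days → 31 July 1997.

1997-07-31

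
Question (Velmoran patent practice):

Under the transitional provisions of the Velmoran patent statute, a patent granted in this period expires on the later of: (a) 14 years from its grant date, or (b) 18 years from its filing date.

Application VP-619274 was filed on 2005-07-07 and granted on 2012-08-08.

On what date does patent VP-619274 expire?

(a) grant + 14 years → 8 August 2026.
(b) filing + 18 years → 7 July 2023.
Later of the two: 8 August 2026.

2026-08-08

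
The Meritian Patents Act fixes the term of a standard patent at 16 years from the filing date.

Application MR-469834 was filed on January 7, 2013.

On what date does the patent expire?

Filing date + 16 years → 7 January 2029.

2029-01-07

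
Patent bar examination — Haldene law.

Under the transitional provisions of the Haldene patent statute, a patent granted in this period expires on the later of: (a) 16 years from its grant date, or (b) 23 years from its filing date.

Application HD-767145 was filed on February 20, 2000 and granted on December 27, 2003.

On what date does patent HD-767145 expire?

February 20, 2023

(a) grant + 16 years → 27 December 2019.
(b) filing + 23 years → 20 February 2023.
Later of the two: 20 February 2023.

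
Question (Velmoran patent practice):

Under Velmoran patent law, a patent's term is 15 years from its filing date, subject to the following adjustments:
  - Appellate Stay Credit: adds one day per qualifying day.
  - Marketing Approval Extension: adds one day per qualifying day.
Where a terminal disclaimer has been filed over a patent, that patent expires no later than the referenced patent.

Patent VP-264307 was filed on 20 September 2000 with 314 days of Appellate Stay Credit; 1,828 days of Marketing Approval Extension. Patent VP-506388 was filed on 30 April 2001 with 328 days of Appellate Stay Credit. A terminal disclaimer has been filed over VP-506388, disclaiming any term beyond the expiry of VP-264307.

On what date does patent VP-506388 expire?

Natural term of VP-506388:
  Base: filing + 15 years → 30 April 2016.
  Appellate Stay Credit: +328 days → 24 March 2017.
Expiry of referenced patent VP-264307:
  Base: filing + 15 years → 20 September 2015.
  Appellate Stay Credit: +314 days → 30 July 2016.
  Marketing Approval Extension: +1828 days → 1 August 2021.
Terminal disclaimer: VP-506388 expires on the earlier of 24 March 2017 and 1 August 2021.

March 24, 2017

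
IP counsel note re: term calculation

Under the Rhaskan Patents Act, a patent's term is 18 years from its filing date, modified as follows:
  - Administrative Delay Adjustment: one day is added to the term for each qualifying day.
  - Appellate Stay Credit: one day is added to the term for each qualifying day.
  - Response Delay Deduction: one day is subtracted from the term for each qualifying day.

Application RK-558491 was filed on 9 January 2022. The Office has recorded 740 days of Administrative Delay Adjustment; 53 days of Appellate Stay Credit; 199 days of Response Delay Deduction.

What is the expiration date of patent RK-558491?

Base term: filing date + 18 years → 9 January 2040.
Administrative Delay Adjustment: +740 days → 18 January 2042.
Appellate Stay Credit: +53 days → 12 March 2042.
Response Delay Deduction: −199 days → 25 August 2041.

2041-08-25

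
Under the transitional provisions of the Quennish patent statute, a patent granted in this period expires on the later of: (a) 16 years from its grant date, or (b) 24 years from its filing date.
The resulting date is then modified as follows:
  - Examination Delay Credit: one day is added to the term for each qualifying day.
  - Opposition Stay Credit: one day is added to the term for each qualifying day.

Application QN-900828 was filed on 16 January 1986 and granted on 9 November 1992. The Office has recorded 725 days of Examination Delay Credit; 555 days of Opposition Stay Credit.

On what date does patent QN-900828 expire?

July 19, 2013

(a) grant + 16 years → 9 November 2008.
(b) filing + 24 years → 16 January 2010.
Later of the two: 16 January 2010.
Examination Delay Credit: +725 days → 11 January 2012.
Opposition Stay Credit: +555 days → 19 July 2013.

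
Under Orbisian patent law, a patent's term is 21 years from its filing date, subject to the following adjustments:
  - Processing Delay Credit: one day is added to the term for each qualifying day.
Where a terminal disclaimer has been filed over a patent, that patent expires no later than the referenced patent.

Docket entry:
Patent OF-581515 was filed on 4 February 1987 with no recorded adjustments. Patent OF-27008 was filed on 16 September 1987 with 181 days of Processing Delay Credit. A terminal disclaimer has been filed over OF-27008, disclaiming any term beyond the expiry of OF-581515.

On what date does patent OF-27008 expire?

Natural term of OF-27008:
  Base: filing + 21 years → 16 September 2008.
  Processing Delay Credit: +181 days → 16 March 2009.
Expiry of referenced patent OF-581515:
  Base: filing + 21 years → 4 February 2008.
Terminal disclaimer: OF-27008 expires on the earlier of 16 March 2009 and 4 February 2008.

2008-02-04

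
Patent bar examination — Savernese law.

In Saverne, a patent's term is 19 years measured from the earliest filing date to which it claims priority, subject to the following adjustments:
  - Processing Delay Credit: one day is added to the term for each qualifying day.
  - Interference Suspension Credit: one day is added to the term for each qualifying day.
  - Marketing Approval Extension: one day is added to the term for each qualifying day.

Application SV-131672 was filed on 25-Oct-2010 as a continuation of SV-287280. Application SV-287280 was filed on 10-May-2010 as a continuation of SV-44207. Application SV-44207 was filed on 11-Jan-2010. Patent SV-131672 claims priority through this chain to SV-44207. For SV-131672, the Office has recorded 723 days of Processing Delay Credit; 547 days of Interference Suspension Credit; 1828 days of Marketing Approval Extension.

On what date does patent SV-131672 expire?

July 6, 2037

Earliest priority filing: 11 January 2010.
Base term: 11 January 2010 + 19 years → 11 January 2029.
Processing Delay Credit: +723 days → 4 January 2031.
Interference Suspension Credit: +547 days → 4 July 2032.
Marketing Approval Extension: +1828 days → 6 July 2037.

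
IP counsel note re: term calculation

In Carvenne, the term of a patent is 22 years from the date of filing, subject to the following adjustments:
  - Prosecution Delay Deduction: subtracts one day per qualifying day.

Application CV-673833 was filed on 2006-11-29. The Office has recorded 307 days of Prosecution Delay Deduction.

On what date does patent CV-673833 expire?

2028-01-27

Base term: filing date + 22 years → 29 November 2028.
Prosecution Delay Deduction: −307 days → 27 January 2028.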